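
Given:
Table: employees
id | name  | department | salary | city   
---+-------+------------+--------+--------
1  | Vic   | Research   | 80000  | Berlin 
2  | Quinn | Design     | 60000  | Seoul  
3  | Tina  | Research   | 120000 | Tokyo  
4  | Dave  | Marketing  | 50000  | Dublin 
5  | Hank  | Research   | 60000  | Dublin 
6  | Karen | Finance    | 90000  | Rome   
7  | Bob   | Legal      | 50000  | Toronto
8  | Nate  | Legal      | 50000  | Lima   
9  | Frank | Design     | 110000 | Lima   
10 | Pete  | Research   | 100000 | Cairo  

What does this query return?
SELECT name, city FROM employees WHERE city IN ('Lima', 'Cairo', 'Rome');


Filtering: city IN ('Lima', 'Cairo', 'Rome')
Matching: 4 rows

4 rows:
Karen, Rome
Nate, Lima
Frank, Lima
Pete, Cairo


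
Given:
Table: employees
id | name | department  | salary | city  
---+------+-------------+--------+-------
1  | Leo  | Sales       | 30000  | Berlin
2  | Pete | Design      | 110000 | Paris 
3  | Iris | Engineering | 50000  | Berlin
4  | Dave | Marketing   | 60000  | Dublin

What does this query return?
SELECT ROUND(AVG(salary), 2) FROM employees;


SUM(salary) = 250000
COUNT = 4
ROUND(AVG, 2) = ROUND(250000 / 4, 2) = 62500.0

62500.0


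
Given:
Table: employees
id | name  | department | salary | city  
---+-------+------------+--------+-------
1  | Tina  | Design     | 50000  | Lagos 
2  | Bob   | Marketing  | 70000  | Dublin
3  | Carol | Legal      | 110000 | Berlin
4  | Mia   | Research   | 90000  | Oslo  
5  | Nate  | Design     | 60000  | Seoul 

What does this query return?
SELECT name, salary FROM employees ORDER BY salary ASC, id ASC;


Sorting by salary ASC, then id ASC for ties

5 rows:
Tina, 50000
Nate, 60000
Bob, 70000
Mia, 90000
Carol, 110000


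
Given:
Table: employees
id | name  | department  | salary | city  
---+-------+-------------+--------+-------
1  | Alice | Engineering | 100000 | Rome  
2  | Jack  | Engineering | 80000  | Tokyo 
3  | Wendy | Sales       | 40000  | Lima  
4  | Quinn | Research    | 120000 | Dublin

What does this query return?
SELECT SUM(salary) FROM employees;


SUM(salary) = 100000 + 80000 + 40000 + 120000 = 340000

340000


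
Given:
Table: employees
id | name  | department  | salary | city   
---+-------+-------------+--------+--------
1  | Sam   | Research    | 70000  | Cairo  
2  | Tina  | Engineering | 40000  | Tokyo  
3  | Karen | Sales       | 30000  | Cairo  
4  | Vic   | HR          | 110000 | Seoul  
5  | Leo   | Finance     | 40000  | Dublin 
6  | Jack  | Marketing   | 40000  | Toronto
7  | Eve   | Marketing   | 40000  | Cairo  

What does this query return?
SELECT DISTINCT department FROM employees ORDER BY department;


All 'department' values (row order): Research, Engineering, Sales, HR, Finance, Marketing, Marketing
Removing duplicates leaves 6 unique value(s).

6 values:
Engineering
Finance
HR
Marketing
Research
Sales


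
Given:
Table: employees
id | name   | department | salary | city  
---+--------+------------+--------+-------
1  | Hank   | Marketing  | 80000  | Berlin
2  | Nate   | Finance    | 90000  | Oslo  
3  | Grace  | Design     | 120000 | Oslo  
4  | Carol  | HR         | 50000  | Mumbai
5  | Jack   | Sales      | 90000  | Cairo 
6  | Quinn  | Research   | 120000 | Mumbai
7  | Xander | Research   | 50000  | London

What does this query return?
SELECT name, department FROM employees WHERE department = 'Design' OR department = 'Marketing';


Filtering: department = 'Design' OR 'Marketing'
Matching: 2 rows

2 rows:
Hank, Marketing
Grace, Design


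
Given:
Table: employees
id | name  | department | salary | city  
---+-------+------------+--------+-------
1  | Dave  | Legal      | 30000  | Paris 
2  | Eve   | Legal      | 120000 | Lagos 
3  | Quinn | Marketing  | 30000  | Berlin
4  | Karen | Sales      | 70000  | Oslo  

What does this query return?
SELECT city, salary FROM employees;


Projecting columns: city, salary

4 rows:
Paris, 30000
Lagos, 120000
Berlin, 30000
Oslo, 70000


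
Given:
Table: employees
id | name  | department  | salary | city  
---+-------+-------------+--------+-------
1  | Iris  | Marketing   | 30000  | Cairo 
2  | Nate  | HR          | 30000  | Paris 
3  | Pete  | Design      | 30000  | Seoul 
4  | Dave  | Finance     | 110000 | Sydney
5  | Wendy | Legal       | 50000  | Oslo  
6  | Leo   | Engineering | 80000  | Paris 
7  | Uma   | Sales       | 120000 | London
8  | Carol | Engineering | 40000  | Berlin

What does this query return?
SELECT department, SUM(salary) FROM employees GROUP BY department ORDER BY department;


Summing salary within each department:
  Design: 30000 = 30000
  Engineering: 80000 + 40000 = 120000
  Finance: 110000 = 110000
  HR: 30000 = 30000
  Legal: 50000 = 50000
  Marketing: 30000 = 30000
  Sales: 120000 = 120000


7 groups:
Design, 30000
Engineering, 120000
Finance, 110000
HR, 30000
Legal, 50000
Marketing, 30000
Sales, 120000


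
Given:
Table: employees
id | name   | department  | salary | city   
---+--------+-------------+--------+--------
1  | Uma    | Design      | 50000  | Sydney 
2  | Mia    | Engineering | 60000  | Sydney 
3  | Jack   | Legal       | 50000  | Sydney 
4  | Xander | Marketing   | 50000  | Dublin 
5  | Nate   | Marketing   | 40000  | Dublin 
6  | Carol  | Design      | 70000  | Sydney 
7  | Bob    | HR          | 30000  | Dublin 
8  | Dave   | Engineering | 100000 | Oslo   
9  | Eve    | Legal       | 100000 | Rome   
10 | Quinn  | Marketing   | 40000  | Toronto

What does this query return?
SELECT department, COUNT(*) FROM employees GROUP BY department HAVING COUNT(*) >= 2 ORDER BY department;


Groups with count >= 2:
  Design: 2 -> PASS
  Engineering: 2 -> PASS
  Legal: 2 -> PASS
  Marketing: 3 -> PASS
  HR: 1 -> filtered out


4 groups:
Design, 2
Engineering, 2
Legal, 2
Marketing, 3


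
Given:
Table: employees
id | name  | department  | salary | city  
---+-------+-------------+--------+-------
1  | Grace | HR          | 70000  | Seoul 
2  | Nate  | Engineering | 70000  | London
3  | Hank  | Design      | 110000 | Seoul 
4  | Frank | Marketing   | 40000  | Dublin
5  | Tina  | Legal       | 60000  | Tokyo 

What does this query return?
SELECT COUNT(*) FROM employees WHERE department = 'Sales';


Counting rows where department = 'Sales'


0


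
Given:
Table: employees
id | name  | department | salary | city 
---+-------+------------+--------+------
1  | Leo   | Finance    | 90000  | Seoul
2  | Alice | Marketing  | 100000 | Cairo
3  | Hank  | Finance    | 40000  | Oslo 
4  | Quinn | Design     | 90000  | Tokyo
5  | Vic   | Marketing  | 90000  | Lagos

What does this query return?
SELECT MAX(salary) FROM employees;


Salaries: 90000, 100000, 40000, 90000, 90000
MAX = 100000

100000


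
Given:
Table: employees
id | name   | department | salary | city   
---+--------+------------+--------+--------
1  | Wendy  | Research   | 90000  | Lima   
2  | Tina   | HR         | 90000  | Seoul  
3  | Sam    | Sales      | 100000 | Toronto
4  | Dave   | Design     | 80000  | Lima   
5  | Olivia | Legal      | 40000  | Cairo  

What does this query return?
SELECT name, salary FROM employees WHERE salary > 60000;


Filtering: salary > 60000
Matching: 4 rows

4 rows:
Wendy, 90000
Tina, 90000
Sam, 100000
Dave, 80000


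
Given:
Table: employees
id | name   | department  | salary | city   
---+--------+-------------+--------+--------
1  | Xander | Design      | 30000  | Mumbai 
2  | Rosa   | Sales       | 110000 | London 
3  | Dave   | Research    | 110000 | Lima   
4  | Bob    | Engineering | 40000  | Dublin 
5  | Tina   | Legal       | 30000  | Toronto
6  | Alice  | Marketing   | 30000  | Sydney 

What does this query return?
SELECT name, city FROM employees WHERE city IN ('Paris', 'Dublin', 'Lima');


Filtering: city IN ('Paris', 'Dublin', 'Lima')
Matching: 2 rows

2 rows:
Dave, Lima
Bob, Dublin


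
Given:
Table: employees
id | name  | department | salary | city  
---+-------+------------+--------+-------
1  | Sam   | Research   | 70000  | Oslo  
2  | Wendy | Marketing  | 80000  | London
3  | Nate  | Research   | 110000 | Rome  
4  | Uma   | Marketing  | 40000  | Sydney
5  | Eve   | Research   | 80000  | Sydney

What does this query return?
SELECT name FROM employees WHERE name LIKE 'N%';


LIKE 'N%' matches names starting with 'N'
Matching: 1

1 rows:
Nate


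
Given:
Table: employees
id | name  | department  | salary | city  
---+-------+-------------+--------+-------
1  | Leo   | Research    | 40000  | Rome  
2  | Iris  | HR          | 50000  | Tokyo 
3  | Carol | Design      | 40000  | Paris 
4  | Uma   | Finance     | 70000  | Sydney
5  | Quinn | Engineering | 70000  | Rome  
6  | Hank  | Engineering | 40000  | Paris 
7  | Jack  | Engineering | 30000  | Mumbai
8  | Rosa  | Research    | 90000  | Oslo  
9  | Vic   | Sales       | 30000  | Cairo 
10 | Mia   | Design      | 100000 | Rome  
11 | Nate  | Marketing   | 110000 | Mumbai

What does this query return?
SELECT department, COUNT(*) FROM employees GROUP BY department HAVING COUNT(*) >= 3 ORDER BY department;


Groups with count >= 3:
  Engineering: 3 -> PASS
  Design: 2 -> filtered out
  Finance: 1 -> filtered out
  HR: 1 -> filtered out
  Marketing: 1 -> filtered out
  Research: 2 -> filtered out
  Sales: 1 -> filtered out


1 groups:
Engineering, 3


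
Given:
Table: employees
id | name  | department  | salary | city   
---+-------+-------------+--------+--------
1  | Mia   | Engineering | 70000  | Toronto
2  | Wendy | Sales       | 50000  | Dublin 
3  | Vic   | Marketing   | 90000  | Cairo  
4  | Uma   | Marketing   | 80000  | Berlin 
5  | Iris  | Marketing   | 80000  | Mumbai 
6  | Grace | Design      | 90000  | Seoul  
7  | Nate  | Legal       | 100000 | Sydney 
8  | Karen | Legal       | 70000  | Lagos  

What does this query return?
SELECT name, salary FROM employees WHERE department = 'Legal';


Filtering: department = 'Legal'
Matching rows: 2

2 rows:
Nate, 100000
Karen, 70000


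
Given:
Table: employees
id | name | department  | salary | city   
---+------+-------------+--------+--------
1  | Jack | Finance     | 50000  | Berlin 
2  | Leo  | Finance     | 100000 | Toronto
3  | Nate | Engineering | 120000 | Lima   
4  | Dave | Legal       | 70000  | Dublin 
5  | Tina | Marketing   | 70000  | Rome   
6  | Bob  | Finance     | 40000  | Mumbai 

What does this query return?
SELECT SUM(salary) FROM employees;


SUM(salary) = 50000 + 100000 + 120000 + 70000 + 70000 + 40000 = 450000

450000


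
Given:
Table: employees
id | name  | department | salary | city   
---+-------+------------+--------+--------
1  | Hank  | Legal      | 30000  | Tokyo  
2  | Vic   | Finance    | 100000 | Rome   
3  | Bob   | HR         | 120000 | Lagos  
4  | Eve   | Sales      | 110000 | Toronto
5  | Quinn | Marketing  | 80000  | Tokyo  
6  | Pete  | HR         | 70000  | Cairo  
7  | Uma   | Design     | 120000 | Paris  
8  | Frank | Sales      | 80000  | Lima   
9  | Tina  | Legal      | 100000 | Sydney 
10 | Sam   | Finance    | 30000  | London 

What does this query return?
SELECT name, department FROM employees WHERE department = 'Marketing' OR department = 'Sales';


Filtering: department = 'Marketing' OR 'Sales'
Matching: 3 rows

3 rows:
Eve, Sales
Quinn, Marketing
Frank, Sales


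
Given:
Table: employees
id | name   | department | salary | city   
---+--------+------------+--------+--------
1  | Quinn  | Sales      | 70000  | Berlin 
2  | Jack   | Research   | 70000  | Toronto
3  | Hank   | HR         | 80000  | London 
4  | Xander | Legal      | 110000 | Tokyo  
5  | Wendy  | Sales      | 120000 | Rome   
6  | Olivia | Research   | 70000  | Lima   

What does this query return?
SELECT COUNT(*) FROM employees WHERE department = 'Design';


Counting rows where department = 'Design'


0


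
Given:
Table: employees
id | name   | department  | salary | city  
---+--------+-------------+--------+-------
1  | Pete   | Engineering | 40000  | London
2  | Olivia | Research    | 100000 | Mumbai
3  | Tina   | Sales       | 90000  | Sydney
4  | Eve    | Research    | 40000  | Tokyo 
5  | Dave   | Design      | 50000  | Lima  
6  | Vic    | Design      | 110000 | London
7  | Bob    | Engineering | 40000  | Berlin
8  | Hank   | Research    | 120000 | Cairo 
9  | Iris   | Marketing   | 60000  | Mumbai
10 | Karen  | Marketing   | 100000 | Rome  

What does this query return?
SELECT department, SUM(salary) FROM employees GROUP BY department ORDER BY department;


Summing salary within each department:
  Design: 50000 + 110000 = 160000
  Engineering: 40000 + 40000 = 80000
  Marketing: 60000 + 100000 = 160000
  Research: 100000 + 40000 + 120000 = 260000
  Sales: 90000 = 90000


5 groups:
Design, 160000
Engineering, 80000
Marketing, 160000
Research, 260000
Sales, 90000


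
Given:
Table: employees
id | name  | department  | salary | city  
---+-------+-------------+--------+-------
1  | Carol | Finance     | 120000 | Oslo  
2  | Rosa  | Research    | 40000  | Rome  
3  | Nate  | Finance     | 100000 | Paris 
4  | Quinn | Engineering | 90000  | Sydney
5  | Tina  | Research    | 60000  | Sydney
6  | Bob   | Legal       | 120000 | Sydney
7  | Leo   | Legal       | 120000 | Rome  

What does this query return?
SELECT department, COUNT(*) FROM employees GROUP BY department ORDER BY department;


Assigning each row to its department group:
  Carol -> Finance
  Rosa -> Research
  Nate -> Finance
  Quinn -> Engineering
  Tina -> Research
  Bob -> Legal
  Leo -> Legal


4 groups:
Engineering, 1
Finance, 2
Legal, 2
Research, 2


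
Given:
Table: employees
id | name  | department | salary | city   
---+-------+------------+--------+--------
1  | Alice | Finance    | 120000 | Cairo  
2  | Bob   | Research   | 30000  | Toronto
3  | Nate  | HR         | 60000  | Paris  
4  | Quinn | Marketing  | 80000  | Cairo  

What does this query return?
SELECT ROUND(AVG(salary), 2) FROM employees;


SUM(salary) = 290000
COUNT = 4
ROUND(AVG, 2) = ROUND(290000 / 4, 2) = 72500.0

72500.0


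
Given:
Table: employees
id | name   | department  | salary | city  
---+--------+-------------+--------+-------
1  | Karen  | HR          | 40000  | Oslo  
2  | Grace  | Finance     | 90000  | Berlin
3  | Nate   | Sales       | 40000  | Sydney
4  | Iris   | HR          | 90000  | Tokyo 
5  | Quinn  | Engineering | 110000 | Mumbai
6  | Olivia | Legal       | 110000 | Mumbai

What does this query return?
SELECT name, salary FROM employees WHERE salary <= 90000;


Filtering: salary <= 90000
Matching: 4 rows

4 rows:
Karen, 40000
Grace, 90000
Nate, 40000
Iris, 90000


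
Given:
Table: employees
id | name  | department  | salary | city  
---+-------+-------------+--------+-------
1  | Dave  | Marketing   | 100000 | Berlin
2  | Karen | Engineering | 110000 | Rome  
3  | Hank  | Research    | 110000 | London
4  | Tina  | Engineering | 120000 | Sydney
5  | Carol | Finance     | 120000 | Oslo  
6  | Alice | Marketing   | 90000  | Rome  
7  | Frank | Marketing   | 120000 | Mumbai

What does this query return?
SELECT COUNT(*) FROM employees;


COUNT(*) counts all rows

7


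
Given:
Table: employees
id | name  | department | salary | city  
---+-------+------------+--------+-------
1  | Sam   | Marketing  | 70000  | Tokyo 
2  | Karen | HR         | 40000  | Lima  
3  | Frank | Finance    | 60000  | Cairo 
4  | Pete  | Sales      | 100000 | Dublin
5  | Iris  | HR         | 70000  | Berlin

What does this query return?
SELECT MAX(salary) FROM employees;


Salaries: 70000, 40000, 60000, 100000, 70000
MAX = 100000

100000


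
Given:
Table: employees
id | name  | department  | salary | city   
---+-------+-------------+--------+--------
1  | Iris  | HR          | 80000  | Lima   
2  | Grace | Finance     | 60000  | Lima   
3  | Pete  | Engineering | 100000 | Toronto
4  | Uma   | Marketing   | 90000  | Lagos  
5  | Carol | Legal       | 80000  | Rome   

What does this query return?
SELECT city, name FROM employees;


Projecting columns: city, name

5 rows:
Lima, Iris
Lima, Grace
Toronto, Pete
Lagos, Uma
Rome, Carol


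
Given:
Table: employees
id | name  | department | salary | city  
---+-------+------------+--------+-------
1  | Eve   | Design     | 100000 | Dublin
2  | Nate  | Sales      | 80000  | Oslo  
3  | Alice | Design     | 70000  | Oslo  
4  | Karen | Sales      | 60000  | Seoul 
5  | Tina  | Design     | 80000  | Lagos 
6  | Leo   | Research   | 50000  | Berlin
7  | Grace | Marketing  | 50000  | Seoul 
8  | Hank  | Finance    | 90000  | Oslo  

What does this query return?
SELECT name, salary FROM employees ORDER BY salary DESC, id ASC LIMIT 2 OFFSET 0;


Sort by salary DESC (id ASC tiebreak), then skip 0 and take 2
Rows 1 through 2

2 rows:
Eve, 100000
Hank, 90000


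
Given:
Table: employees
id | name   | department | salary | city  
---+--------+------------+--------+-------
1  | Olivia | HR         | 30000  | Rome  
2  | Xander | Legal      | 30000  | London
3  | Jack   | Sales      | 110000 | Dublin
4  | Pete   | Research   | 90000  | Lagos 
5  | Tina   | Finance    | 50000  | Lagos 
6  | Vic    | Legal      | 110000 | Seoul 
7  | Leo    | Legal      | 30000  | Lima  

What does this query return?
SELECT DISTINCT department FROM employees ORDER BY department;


All 'department' values (row order): HR, Legal, Sales, Research, Finance, Legal, Legal
Removing duplicates leaves 5 unique value(s).

5 values:
Finance
HR
Legal
Research
Sales


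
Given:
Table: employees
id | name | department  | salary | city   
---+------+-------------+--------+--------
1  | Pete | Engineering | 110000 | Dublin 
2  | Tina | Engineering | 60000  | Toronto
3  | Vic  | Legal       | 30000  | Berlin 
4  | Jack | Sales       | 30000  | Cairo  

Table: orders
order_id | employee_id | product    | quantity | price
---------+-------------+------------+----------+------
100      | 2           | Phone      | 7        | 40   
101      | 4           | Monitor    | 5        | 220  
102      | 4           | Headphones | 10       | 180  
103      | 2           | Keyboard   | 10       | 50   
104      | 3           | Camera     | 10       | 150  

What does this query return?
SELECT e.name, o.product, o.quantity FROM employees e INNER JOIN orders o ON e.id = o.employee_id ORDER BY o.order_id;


Joining employees.id = orders.employee_id:
  employee Tina (id=2) -> order Phone
  employee Jack (id=4) -> order Monitor
  employee Jack (id=4) -> order Headphones
  employee Tina (id=2) -> order Keyboard
  employee Vic (id=3) -> order Camera


5 rows:
Tina, Phone, 7
Jack, Monitor, 5
Jack, Headphones, 10
Tina, Keyboard, 10
Vic, Camera, 10


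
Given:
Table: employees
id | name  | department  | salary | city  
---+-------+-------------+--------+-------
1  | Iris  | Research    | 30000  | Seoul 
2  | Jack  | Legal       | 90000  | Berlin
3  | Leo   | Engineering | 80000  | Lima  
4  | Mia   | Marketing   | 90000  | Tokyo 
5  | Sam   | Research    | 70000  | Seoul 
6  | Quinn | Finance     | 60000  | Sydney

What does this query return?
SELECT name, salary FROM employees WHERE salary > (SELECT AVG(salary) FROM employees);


Subquery: AVG(salary) = 70000.0
Filtering: salary > 70000.0
  Jack (90000) -> MATCH
  Leo (80000) -> MATCH
  Mia (90000) -> MATCH


3 rows:
Jack, 90000
Leo, 80000
Mia, 90000


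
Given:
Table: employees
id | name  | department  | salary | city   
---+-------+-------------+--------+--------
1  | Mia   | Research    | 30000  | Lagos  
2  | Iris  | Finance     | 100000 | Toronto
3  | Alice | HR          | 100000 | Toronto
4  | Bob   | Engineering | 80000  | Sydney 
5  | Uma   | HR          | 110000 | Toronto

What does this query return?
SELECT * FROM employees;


SELECT * returns all 5 rows with all columns

5 rows:
1, Mia, Research, 30000, Lagos
2, Iris, Finance, 100000, Toronto
3, Alice, HR, 100000, Toronto
4, Bob, Engineering, 80000, Sydney
5, Uma, HR, 110000, Toronto


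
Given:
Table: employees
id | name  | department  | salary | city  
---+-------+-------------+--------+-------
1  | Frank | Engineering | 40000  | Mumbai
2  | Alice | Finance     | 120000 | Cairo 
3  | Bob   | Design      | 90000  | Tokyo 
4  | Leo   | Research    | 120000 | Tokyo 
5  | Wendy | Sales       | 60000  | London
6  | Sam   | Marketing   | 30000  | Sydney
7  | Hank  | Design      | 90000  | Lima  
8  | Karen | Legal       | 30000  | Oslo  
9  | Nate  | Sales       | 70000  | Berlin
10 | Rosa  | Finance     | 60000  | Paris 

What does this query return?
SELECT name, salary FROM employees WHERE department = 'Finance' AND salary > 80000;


Filtering: department = 'Finance' AND salary > 80000
Matching: 1 rows

1 rows:
Alice, 120000


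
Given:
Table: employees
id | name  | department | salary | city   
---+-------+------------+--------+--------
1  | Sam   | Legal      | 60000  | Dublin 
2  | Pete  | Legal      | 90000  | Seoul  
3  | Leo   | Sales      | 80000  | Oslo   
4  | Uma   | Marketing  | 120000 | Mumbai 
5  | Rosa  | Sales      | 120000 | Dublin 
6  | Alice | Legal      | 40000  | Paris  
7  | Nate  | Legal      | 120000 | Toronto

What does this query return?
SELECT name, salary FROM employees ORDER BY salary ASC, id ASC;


Sorting by salary ASC, then id ASC for ties

7 rows:
Alice, 40000
Sam, 60000
Leo, 80000
Pete, 90000
Uma, 120000
Rosa, 120000
Nate, 120000


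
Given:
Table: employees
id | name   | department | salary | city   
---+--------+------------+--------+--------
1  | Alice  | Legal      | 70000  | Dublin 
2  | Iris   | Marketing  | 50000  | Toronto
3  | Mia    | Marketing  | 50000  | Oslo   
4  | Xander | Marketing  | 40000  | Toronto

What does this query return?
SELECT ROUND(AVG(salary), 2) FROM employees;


SUM(salary) = 210000
COUNT = 4
ROUND(AVG, 2) = ROUND(210000 / 4, 2) = 52500.0

52500.0


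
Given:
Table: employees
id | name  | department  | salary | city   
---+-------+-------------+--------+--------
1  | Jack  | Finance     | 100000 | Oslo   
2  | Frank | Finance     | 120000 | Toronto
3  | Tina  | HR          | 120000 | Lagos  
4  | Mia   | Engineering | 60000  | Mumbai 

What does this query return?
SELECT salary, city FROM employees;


Projecting columns: salary, city

4 rows:
100000, Oslo
120000, Toronto
120000, Lagos
60000, Mumbai


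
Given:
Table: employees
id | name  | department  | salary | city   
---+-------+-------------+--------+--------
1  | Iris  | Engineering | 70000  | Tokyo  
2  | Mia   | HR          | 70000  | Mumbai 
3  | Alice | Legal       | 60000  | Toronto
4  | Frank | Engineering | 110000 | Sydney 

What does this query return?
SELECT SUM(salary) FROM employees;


SUM(salary) = 70000 + 70000 + 60000 + 110000 = 310000

310000


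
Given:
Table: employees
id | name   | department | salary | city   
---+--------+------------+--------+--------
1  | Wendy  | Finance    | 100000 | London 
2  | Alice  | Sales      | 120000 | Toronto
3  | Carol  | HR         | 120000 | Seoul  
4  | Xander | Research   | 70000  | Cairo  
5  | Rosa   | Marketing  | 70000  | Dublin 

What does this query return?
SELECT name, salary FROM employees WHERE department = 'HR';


Filtering: department = 'HR'
Matching rows: 1

1 rows:
Carol, 120000


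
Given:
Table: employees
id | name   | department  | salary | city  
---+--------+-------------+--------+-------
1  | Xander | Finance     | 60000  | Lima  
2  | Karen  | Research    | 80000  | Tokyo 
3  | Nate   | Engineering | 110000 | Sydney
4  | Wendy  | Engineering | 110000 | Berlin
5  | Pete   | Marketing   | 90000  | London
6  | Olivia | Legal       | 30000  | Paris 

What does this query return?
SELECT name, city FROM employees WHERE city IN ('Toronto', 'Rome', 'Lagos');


Filtering: city IN ('Toronto', 'Rome', 'Lagos')
Matching: 0 rows

Empty result set (0 rows)


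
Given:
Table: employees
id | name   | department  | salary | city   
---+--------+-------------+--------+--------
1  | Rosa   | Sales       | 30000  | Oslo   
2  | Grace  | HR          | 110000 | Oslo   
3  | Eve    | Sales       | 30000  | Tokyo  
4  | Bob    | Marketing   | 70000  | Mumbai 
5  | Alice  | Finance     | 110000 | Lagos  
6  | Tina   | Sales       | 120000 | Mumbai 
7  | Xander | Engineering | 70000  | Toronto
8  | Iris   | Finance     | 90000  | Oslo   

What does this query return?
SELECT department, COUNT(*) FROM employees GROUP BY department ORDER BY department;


Assigning each row to its department group:
  Rosa -> Sales
  Grace -> HR
  Eve -> Sales
  Bob -> Marketing
  Alice -> Finance
  Tina -> Sales
  Xander -> Engineering
  Iris -> Finance


5 groups:
Engineering, 1
Finance, 2
HR, 1
Marketing, 1
Sales, 3


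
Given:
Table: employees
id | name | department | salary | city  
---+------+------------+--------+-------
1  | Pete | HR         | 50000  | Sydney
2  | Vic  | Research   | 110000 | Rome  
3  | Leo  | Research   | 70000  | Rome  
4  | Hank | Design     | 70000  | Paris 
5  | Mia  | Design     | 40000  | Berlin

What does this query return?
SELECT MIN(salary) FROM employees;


Salaries: 50000, 110000, 70000, 70000, 40000
MIN = 40000

40000


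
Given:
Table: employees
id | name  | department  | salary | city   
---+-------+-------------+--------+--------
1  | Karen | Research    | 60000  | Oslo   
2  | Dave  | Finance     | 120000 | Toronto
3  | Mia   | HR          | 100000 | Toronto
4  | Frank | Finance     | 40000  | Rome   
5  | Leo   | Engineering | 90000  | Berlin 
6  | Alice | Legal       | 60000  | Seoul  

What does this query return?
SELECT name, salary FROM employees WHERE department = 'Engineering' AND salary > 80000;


Filtering: department = 'Engineering' AND salary > 80000
Matching: 1 rows

1 rows:
Leo, 90000


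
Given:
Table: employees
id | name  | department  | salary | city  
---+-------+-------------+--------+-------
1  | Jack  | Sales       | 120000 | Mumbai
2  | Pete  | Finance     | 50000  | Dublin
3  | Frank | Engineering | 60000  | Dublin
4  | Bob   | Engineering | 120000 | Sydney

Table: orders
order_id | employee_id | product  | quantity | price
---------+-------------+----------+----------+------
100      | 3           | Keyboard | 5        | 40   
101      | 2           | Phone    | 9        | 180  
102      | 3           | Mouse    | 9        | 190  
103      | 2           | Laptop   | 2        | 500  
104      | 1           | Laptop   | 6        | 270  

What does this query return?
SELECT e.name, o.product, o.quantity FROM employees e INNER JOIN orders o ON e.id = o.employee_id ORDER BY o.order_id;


Joining employees.id = orders.employee_id:
  employee Frank (id=3) -> order Keyboard
  employee Pete (id=2) -> order Phone
  employee Frank (id=3) -> order Mouse
  employee Pete (id=2) -> order Laptop
  employee Jack (id=1) -> order Laptop


5 rows:
Frank, Keyboard, 5
Pete, Phone, 9
Frank, Mouse, 9
Pete, Laptop, 2
Jack, Laptop, 6


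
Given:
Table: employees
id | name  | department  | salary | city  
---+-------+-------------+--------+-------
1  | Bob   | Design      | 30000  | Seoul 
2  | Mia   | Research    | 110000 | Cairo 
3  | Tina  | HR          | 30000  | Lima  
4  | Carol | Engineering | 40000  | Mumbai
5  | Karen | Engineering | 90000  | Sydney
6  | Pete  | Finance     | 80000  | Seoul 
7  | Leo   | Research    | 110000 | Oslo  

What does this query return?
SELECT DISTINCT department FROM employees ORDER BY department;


All 'department' values (row order): Design, Research, HR, Engineering, Engineering, Finance, Research
Removing duplicates leaves 5 unique value(s).

5 values:
Design
Engineering
Finance
HR
Research


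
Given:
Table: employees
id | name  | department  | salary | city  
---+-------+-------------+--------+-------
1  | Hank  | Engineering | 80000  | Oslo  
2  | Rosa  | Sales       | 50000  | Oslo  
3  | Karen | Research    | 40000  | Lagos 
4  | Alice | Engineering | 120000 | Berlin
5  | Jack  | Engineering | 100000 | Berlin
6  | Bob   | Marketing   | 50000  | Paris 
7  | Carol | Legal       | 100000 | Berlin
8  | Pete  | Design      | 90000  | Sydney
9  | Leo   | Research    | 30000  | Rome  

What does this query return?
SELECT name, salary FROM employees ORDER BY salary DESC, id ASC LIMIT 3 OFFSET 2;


Sort by salary DESC (id ASC tiebreak), then skip 2 and take 3
Rows 3 through 5

3 rows:
Carol, 100000
Pete, 90000
Hank, 80000


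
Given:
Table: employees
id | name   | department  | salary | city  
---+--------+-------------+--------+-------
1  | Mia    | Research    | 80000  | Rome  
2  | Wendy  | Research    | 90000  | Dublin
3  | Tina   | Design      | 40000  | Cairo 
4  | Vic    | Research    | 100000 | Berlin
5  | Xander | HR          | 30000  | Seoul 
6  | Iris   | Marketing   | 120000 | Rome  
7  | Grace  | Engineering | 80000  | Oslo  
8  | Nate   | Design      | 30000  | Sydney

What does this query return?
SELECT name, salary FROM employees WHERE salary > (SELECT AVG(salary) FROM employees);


Subquery: AVG(salary) = 71250.0
Filtering: salary > 71250.0
  Mia (80000) -> MATCH
  Wendy (90000) -> MATCH
  Vic (100000) -> MATCH
  Iris (120000) -> MATCH
  Grace (80000) -> MATCH


5 rows:
Mia, 80000
Wendy, 90000
Vic, 100000
Iris, 120000
Grace, 80000


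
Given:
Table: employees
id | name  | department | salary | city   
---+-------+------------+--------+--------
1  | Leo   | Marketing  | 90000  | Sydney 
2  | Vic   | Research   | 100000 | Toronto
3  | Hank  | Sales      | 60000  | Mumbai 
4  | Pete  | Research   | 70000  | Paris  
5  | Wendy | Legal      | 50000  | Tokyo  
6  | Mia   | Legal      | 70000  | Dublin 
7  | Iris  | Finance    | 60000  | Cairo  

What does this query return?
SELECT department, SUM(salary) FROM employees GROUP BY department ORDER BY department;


Summing salary within each department:
  Finance: 60000 = 60000
  Legal: 50000 + 70000 = 120000
  Marketing: 90000 = 90000
  Research: 100000 + 70000 = 170000
  Sales: 60000 = 60000


5 groups:
Finance, 60000
Legal, 120000
Marketing, 90000
Research, 170000
Sales, 60000


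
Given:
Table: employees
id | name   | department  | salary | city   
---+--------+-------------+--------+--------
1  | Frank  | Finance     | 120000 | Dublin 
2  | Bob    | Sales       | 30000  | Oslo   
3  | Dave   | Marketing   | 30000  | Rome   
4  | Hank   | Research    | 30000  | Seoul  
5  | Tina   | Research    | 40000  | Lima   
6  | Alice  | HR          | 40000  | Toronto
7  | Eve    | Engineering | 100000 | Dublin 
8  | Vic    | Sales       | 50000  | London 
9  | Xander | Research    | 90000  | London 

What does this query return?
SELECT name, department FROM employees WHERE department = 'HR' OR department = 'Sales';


Filtering: department = 'HR' OR 'Sales'
Matching: 3 rows

3 rows:
Bob, Sales
Alice, HR
Vic, Sales


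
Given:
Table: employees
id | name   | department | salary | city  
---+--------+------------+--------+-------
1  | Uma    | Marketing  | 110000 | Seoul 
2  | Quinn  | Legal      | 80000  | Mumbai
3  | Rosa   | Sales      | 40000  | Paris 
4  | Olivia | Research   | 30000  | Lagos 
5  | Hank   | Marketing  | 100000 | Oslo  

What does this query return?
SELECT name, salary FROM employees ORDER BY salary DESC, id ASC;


Sorting by salary DESC, then id ASC for ties

5 rows:
Uma, 110000
Hank, 100000
Quinn, 80000
Rosa, 40000
Olivia, 30000


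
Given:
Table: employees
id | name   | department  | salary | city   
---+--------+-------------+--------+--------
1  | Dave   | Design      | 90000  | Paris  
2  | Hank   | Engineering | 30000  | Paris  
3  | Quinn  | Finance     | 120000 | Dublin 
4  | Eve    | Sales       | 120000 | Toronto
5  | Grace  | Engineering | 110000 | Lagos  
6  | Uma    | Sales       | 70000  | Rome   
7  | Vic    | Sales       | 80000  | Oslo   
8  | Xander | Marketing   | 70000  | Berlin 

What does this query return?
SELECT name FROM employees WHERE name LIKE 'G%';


LIKE 'G%' matches names starting with 'G'
Matching: 1

1 rows:
Grace


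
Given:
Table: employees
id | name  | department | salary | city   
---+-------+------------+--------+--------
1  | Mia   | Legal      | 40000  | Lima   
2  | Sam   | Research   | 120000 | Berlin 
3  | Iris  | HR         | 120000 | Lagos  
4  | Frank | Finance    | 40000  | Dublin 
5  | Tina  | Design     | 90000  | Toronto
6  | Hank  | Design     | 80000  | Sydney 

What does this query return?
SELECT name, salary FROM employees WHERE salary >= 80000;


Filtering: salary >= 80000
Matching: 4 rows

4 rows:
Sam, 120000
Iris, 120000
Tina, 90000
Hank, 80000


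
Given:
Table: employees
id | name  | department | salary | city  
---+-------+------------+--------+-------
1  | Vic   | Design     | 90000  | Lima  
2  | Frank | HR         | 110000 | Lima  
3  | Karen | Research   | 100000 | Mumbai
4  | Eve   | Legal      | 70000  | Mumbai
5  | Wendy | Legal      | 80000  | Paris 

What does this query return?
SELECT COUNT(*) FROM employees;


COUNT(*) counts all rows

5


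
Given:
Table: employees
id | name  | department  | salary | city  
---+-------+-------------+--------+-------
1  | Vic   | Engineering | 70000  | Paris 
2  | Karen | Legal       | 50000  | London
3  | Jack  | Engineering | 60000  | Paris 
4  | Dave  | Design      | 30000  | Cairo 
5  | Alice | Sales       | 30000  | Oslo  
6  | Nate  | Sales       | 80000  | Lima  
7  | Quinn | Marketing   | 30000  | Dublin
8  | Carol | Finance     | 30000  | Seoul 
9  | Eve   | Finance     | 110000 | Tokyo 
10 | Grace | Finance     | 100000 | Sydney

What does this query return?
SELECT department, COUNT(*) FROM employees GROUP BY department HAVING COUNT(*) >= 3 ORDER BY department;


Groups with count >= 3:
  Finance: 3 -> PASS
  Design: 1 -> filtered out
  Engineering: 2 -> filtered out
  Legal: 1 -> filtered out
  Marketing: 1 -> filtered out
  Sales: 2 -> filtered out


1 groups:
Finance, 3


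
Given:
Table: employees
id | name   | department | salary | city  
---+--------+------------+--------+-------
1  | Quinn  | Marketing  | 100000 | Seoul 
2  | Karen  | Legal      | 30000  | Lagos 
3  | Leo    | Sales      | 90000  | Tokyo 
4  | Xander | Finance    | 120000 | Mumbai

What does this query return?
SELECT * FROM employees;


SELECT * returns all 4 rows with all columns

4 rows:
1, Quinn, Marketing, 100000, Seoul
2, Karen, Legal, 30000, Lagos
3, Leo, Sales, 90000, Tokyo
4, Xander, Finance, 120000, Mumbai


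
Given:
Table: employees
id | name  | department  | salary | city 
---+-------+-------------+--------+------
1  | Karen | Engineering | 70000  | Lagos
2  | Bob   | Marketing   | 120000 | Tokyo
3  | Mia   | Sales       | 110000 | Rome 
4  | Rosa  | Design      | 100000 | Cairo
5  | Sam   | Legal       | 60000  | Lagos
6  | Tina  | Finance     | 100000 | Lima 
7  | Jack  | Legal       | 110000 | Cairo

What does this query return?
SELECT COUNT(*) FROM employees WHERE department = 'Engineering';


Counting rows where department = 'Engineering'
  Karen -> MATCH


1


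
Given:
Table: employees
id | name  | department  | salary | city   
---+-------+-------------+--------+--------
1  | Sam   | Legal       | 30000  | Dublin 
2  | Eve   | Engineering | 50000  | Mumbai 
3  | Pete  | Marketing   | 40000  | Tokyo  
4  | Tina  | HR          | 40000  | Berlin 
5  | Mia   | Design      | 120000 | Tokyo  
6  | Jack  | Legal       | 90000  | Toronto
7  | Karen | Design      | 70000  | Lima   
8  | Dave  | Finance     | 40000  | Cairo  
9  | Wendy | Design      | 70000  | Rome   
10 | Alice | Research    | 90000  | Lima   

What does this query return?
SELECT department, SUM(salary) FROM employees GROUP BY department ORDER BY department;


Summing salary within each department:
  Design: 120000 + 70000 + 70000 = 260000
  Engineering: 50000 = 50000
  Finance: 40000 = 40000
  HR: 40000 = 40000
  Legal: 30000 + 90000 = 120000
  Marketing: 40000 = 40000
  Research: 90000 = 90000


7 groups:
Design, 260000
Engineering, 50000
Finance, 40000
HR, 40000
Legal, 120000
Marketing, 40000
Research, 90000


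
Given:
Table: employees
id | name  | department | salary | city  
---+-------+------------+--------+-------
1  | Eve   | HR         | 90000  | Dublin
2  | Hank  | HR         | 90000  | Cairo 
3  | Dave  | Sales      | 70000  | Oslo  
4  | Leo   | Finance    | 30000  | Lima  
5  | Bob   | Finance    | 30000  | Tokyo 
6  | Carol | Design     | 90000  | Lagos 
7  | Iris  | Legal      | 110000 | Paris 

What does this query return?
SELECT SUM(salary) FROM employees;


SUM(salary) = 90000 + 90000 + 70000 + 30000 + 30000 + 90000 + 110000 = 510000

510000


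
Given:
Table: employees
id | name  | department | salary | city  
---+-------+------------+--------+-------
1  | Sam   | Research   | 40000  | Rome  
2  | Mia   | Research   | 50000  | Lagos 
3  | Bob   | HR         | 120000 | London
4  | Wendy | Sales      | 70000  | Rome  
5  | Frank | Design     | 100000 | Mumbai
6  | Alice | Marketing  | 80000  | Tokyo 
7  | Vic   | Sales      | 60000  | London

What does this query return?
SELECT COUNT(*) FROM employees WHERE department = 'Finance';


Counting rows where department = 'Finance'


0


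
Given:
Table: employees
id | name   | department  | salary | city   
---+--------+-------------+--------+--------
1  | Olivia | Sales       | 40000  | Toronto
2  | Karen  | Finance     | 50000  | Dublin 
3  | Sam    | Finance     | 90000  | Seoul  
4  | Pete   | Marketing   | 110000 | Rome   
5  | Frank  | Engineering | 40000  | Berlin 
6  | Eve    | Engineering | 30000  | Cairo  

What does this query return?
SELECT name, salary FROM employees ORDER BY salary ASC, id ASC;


Sorting by salary ASC, then id ASC for ties

6 rows:
Eve, 30000
Olivia, 40000
Frank, 40000
Karen, 50000
Sam, 90000
Pete, 110000


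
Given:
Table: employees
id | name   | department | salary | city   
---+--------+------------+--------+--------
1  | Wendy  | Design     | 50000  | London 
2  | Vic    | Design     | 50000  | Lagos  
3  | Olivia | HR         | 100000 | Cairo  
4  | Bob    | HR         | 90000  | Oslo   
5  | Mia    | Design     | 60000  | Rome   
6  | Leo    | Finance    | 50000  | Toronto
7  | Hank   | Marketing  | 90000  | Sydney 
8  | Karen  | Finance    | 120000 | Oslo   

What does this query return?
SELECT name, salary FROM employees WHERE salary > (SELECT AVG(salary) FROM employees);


Subquery: AVG(salary) = 76250.0
Filtering: salary > 76250.0
  Olivia (100000) -> MATCH
  Bob (90000) -> MATCH
  Hank (90000) -> MATCH
  Karen (120000) -> MATCH


4 rows:
Olivia, 100000
Bob, 90000
Hank, 90000
Karen, 120000


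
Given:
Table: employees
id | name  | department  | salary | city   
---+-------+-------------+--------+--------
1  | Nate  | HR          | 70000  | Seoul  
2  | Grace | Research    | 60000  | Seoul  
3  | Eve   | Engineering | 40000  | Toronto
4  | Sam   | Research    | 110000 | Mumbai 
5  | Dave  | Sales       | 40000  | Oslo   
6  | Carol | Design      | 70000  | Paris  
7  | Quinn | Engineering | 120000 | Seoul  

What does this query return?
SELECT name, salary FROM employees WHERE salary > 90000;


Filtering: salary > 90000
Matching: 2 rows

2 rows:
Sam, 110000
Quinn, 120000


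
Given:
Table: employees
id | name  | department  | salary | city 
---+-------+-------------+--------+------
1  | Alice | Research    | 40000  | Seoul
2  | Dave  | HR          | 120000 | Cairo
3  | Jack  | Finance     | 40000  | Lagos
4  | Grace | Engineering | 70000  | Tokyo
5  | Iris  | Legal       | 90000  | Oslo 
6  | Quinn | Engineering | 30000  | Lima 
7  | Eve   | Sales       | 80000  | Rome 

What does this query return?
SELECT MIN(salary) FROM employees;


Salaries: 40000, 120000, 40000, 70000, 90000, 30000, 80000
MIN = 30000

30000


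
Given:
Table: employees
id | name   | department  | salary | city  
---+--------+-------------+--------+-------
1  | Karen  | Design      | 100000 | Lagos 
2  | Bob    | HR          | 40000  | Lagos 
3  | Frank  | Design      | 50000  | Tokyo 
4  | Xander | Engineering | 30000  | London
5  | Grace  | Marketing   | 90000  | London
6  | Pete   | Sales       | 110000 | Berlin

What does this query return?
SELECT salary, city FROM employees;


Projecting columns: salary, city

6 rows:
100000, Lagos
40000, Lagos
50000, Tokyo
30000, London
90000, London
110000, Berlin


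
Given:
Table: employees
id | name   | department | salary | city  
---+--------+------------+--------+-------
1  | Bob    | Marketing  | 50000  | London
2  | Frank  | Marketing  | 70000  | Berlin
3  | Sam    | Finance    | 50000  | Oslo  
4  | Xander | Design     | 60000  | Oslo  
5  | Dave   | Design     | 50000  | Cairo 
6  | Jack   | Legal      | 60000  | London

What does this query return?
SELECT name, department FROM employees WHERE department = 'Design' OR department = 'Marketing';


Filtering: department = 'Design' OR 'Marketing'
Matching: 4 rows

4 rows:
Bob, Marketing
Frank, Marketing
Xander, Design
Dave, Design
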